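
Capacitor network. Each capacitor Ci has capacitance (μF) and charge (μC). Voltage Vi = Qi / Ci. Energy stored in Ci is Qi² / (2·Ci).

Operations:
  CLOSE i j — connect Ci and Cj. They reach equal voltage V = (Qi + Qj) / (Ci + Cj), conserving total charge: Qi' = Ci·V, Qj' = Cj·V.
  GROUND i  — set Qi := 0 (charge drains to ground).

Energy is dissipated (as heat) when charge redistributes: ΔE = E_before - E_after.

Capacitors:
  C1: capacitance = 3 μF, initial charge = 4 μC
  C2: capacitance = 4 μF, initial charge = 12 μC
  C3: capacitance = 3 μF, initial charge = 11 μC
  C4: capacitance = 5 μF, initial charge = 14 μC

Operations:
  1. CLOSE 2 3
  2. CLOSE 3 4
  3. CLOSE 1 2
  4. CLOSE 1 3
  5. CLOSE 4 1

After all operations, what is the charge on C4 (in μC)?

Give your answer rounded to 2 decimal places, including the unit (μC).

Initial: C1(3μF, Q=4μC, V=1.33V), C2(4μF, Q=12μC, V=3.00V), C3(3μF, Q=11μC, V=3.67V), C4(5μF, Q=14μC, V=2.80V)
Op 1: CLOSE 2-3: Q_total=23.00, C_total=7.00, V=3.29; Q2=13.14, Q3=9.86; dissipated=0.381
Op 2: CLOSE 3-4: Q_total=23.86, C_total=8.00, V=2.98; Q3=8.95, Q4=14.91; dissipated=0.221
Op 3: CLOSE 1-2: Q_total=17.14, C_total=7.00, V=2.45; Q1=7.35, Q2=9.80; dissipated=3.267
Op 4: CLOSE 1-3: Q_total=16.29, C_total=6.00, V=2.72; Q1=8.15, Q3=8.15; dissipated=0.213
Op 5: CLOSE 4-1: Q_total=23.06, C_total=8.00, V=2.88; Q4=14.41, Q1=8.65; dissipated=0.067
Final charges: Q1=8.65, Q2=9.80, Q3=8.15, Q4=14.41

Answer: 14.41 μC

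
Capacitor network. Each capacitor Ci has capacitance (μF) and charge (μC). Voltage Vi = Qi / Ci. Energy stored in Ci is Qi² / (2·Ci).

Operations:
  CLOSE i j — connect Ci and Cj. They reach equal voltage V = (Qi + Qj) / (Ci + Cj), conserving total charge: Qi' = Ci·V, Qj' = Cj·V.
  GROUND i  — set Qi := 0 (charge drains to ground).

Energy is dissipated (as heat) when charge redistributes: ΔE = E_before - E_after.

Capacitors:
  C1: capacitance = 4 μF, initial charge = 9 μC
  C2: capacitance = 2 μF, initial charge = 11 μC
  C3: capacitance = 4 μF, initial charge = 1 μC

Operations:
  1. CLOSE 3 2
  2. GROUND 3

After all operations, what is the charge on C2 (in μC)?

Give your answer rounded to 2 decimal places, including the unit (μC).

Answer: 4.00 μC

Derivation:
Initial: C1(4μF, Q=9μC, V=2.25V), C2(2μF, Q=11μC, V=5.50V), C3(4μF, Q=1μC, V=0.25V)
Op 1: CLOSE 3-2: Q_total=12.00, C_total=6.00, V=2.00; Q3=8.00, Q2=4.00; dissipated=18.375
Op 2: GROUND 3: Q3=0; energy lost=8.000
Final charges: Q1=9.00, Q2=4.00, Q3=0.00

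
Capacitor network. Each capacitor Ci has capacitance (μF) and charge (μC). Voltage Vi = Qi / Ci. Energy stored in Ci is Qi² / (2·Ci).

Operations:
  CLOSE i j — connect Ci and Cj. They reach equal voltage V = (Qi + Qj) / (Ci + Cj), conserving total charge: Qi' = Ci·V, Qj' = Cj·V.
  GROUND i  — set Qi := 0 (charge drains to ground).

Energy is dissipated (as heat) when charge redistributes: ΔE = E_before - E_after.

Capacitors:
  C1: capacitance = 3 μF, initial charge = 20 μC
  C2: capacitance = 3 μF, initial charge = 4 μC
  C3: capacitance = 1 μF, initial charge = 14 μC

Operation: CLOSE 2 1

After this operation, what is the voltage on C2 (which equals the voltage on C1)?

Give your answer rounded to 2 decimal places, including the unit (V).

Initial: C1(3μF, Q=20μC, V=6.67V), C2(3μF, Q=4μC, V=1.33V), C3(1μF, Q=14μC, V=14.00V)
Op 1: CLOSE 2-1: Q_total=24.00, C_total=6.00, V=4.00; Q2=12.00, Q1=12.00; dissipated=21.333

Answer: 4.00 V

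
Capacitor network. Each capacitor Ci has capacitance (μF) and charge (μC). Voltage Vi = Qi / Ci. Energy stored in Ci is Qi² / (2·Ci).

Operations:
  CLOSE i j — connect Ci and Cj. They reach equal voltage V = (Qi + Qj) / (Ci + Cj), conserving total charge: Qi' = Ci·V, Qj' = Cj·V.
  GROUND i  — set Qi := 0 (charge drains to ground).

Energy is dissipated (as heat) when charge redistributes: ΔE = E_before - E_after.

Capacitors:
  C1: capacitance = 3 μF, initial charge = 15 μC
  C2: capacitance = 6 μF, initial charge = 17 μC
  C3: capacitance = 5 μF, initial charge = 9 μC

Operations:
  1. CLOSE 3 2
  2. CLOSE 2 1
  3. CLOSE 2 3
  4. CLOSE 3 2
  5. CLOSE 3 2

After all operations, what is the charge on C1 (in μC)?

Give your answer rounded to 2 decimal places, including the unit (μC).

Answer: 9.73 μC

Derivation:
Initial: C1(3μF, Q=15μC, V=5.00V), C2(6μF, Q=17μC, V=2.83V), C3(5μF, Q=9μC, V=1.80V)
Op 1: CLOSE 3-2: Q_total=26.00, C_total=11.00, V=2.36; Q3=11.82, Q2=14.18; dissipated=1.456
Op 2: CLOSE 2-1: Q_total=29.18, C_total=9.00, V=3.24; Q2=19.45, Q1=9.73; dissipated=6.950
Op 3: CLOSE 2-3: Q_total=31.27, C_total=11.00, V=2.84; Q2=17.06, Q3=14.21; dissipated=1.053
Op 4: CLOSE 3-2: Q_total=31.27, C_total=11.00, V=2.84; Q3=14.21, Q2=17.06; dissipated=0.000
Op 5: CLOSE 3-2: Q_total=31.27, C_total=11.00, V=2.84; Q3=14.21, Q2=17.06; dissipated=0.000
Final charges: Q1=9.73, Q2=17.06, Q3=14.21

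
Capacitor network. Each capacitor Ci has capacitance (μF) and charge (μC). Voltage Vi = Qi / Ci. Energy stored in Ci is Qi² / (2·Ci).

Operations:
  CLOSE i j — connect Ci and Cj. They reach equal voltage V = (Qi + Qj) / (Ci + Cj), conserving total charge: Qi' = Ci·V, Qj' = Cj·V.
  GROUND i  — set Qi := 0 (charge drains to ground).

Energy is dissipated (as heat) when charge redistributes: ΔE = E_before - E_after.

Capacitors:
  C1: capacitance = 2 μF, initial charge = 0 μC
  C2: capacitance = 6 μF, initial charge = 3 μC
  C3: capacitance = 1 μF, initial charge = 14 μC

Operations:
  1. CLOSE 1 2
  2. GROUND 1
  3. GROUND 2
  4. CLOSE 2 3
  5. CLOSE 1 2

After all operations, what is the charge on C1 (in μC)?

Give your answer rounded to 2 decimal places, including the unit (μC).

Initial: C1(2μF, Q=0μC, V=0.00V), C2(6μF, Q=3μC, V=0.50V), C3(1μF, Q=14μC, V=14.00V)
Op 1: CLOSE 1-2: Q_total=3.00, C_total=8.00, V=0.38; Q1=0.75, Q2=2.25; dissipated=0.188
Op 2: GROUND 1: Q1=0; energy lost=0.141
Op 3: GROUND 2: Q2=0; energy lost=0.422
Op 4: CLOSE 2-3: Q_total=14.00, C_total=7.00, V=2.00; Q2=12.00, Q3=2.00; dissipated=84.000
Op 5: CLOSE 1-2: Q_total=12.00, C_total=8.00, V=1.50; Q1=3.00, Q2=9.00; dissipated=3.000
Final charges: Q1=3.00, Q2=9.00, Q3=2.00

Answer: 3.00 μC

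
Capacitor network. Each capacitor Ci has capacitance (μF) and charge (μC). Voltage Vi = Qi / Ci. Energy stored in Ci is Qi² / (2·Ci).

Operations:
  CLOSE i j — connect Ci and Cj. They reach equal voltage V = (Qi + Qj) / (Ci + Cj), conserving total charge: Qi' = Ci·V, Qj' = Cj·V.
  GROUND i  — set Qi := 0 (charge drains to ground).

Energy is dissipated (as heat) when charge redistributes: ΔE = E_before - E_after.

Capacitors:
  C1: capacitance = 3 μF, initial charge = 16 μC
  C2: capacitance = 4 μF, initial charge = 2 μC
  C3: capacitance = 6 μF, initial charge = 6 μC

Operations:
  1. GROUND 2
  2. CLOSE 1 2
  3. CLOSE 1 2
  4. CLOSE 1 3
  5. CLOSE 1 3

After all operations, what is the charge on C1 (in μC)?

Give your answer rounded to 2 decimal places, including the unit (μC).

Answer: 4.29 μC

Derivation:
Initial: C1(3μF, Q=16μC, V=5.33V), C2(4μF, Q=2μC, V=0.50V), C3(6μF, Q=6μC, V=1.00V)
Op 1: GROUND 2: Q2=0; energy lost=0.500
Op 2: CLOSE 1-2: Q_total=16.00, C_total=7.00, V=2.29; Q1=6.86, Q2=9.14; dissipated=24.381
Op 3: CLOSE 1-2: Q_total=16.00, C_total=7.00, V=2.29; Q1=6.86, Q2=9.14; dissipated=0.000
Op 4: CLOSE 1-3: Q_total=12.86, C_total=9.00, V=1.43; Q1=4.29, Q3=8.57; dissipated=1.653
Op 5: CLOSE 1-3: Q_total=12.86, C_total=9.00, V=1.43; Q1=4.29, Q3=8.57; dissipated=0.000
Final charges: Q1=4.29, Q2=9.14, Q3=8.57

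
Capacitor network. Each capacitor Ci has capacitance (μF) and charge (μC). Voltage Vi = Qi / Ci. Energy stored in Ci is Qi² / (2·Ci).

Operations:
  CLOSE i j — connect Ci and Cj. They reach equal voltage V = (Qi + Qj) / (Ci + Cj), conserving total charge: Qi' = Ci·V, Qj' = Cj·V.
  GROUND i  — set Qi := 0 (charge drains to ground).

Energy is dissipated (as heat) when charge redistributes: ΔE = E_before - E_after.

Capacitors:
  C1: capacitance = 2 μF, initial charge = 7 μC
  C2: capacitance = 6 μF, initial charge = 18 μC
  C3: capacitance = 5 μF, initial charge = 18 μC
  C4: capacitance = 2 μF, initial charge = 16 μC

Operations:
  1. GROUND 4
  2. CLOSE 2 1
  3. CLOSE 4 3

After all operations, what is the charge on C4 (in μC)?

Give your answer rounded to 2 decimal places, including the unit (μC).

Initial: C1(2μF, Q=7μC, V=3.50V), C2(6μF, Q=18μC, V=3.00V), C3(5μF, Q=18μC, V=3.60V), C4(2μF, Q=16μC, V=8.00V)
Op 1: GROUND 4: Q4=0; energy lost=64.000
Op 2: CLOSE 2-1: Q_total=25.00, C_total=8.00, V=3.12; Q2=18.75, Q1=6.25; dissipated=0.188
Op 3: CLOSE 4-3: Q_total=18.00, C_total=7.00, V=2.57; Q4=5.14, Q3=12.86; dissipated=9.257
Final charges: Q1=6.25, Q2=18.75, Q3=12.86, Q4=5.14

Answer: 5.14 μC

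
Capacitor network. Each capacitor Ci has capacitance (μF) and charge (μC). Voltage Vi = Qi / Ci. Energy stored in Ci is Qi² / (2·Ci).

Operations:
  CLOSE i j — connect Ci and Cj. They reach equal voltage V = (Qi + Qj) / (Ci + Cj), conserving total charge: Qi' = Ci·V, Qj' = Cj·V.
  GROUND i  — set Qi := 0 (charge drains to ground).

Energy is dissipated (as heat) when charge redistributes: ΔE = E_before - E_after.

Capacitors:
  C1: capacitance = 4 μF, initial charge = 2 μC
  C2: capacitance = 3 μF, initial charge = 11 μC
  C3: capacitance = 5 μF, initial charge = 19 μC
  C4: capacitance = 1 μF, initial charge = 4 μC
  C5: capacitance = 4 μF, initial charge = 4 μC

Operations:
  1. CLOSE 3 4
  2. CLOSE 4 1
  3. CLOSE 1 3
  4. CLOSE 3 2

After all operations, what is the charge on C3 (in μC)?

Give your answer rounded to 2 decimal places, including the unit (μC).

Initial: C1(4μF, Q=2μC, V=0.50V), C2(3μF, Q=11μC, V=3.67V), C3(5μF, Q=19μC, V=3.80V), C4(1μF, Q=4μC, V=4.00V), C5(4μF, Q=4μC, V=1.00V)
Op 1: CLOSE 3-4: Q_total=23.00, C_total=6.00, V=3.83; Q3=19.17, Q4=3.83; dissipated=0.017
Op 2: CLOSE 4-1: Q_total=5.83, C_total=5.00, V=1.17; Q4=1.17, Q1=4.67; dissipated=4.444
Op 3: CLOSE 1-3: Q_total=23.83, C_total=9.00, V=2.65; Q1=10.59, Q3=13.24; dissipated=7.901
Op 4: CLOSE 3-2: Q_total=24.24, C_total=8.00, V=3.03; Q3=15.15, Q2=9.09; dissipated=0.973
Final charges: Q1=10.59, Q2=9.09, Q3=15.15, Q4=1.17, Q5=4.00

Answer: 15.15 μC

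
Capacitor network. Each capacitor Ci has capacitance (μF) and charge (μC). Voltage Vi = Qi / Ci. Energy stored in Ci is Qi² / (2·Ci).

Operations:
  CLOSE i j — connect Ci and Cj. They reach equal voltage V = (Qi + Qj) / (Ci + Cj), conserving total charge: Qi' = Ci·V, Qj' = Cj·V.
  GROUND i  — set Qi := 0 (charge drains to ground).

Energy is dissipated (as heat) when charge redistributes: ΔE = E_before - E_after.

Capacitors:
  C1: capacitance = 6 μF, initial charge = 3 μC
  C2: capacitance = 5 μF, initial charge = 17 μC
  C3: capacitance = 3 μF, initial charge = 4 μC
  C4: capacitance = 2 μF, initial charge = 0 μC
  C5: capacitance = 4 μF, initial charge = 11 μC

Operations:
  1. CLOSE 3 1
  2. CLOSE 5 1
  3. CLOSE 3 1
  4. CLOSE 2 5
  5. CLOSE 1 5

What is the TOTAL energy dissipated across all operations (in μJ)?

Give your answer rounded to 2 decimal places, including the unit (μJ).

Initial: C1(6μF, Q=3μC, V=0.50V), C2(5μF, Q=17μC, V=3.40V), C3(3μF, Q=4μC, V=1.33V), C4(2μF, Q=0μC, V=0.00V), C5(4μF, Q=11μC, V=2.75V)
Op 1: CLOSE 3-1: Q_total=7.00, C_total=9.00, V=0.78; Q3=2.33, Q1=4.67; dissipated=0.694
Op 2: CLOSE 5-1: Q_total=15.67, C_total=10.00, V=1.57; Q5=6.27, Q1=9.40; dissipated=4.668
Op 3: CLOSE 3-1: Q_total=11.73, C_total=9.00, V=1.30; Q3=3.91, Q1=7.82; dissipated=0.622
Op 4: CLOSE 2-5: Q_total=23.27, C_total=9.00, V=2.59; Q2=12.93, Q5=10.34; dissipated=3.735
Op 5: CLOSE 1-5: Q_total=18.16, C_total=10.00, V=1.82; Q1=10.90, Q5=7.27; dissipated=1.971
Total dissipated: 11.690 μJ

Answer: 11.69 μJ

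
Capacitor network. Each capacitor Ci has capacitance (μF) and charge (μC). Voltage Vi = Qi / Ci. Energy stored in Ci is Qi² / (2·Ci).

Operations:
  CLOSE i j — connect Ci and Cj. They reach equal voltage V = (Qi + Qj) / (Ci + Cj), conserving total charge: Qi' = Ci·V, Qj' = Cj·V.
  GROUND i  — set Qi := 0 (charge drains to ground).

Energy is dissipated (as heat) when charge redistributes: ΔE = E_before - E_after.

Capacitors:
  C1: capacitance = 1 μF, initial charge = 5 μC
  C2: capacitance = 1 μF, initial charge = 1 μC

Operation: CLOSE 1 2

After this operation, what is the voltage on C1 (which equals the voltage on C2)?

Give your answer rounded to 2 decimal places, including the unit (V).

Initial: C1(1μF, Q=5μC, V=5.00V), C2(1μF, Q=1μC, V=1.00V)
Op 1: CLOSE 1-2: Q_total=6.00, C_total=2.00, V=3.00; Q1=3.00, Q2=3.00; dissipated=4.000

Answer: 3.00 V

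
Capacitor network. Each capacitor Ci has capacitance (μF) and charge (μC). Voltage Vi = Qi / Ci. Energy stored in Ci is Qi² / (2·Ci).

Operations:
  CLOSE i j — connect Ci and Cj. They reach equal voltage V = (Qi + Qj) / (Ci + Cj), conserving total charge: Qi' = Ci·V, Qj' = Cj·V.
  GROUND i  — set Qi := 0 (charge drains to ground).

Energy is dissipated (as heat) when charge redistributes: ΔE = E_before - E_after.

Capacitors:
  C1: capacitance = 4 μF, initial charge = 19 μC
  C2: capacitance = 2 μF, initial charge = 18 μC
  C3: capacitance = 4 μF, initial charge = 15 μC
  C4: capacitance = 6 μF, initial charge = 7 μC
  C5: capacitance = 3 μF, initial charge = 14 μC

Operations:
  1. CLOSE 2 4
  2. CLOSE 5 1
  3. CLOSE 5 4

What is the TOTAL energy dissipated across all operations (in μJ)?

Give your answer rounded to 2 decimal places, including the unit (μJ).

Initial: C1(4μF, Q=19μC, V=4.75V), C2(2μF, Q=18μC, V=9.00V), C3(4μF, Q=15μC, V=3.75V), C4(6μF, Q=7μC, V=1.17V), C5(3μF, Q=14μC, V=4.67V)
Op 1: CLOSE 2-4: Q_total=25.00, C_total=8.00, V=3.12; Q2=6.25, Q4=18.75; dissipated=46.021
Op 2: CLOSE 5-1: Q_total=33.00, C_total=7.00, V=4.71; Q5=14.14, Q1=18.86; dissipated=0.006
Op 3: CLOSE 5-4: Q_total=32.89, C_total=9.00, V=3.65; Q5=10.96, Q4=21.93; dissipated=2.526
Total dissipated: 48.553 μJ

Answer: 48.55 μJ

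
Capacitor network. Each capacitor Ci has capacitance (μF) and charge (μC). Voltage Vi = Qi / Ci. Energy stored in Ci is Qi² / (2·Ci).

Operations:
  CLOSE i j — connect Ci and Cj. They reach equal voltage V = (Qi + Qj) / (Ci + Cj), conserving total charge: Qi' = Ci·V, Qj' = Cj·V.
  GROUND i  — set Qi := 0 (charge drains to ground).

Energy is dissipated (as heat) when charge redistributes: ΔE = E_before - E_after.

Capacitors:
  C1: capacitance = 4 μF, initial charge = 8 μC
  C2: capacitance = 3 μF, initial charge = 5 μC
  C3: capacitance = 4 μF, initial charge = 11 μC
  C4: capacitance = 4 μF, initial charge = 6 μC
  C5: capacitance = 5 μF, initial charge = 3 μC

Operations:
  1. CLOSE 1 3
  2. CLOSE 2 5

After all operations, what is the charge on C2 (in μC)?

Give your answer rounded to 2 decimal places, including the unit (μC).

Answer: 3.00 μC

Derivation:
Initial: C1(4μF, Q=8μC, V=2.00V), C2(3μF, Q=5μC, V=1.67V), C3(4μF, Q=11μC, V=2.75V), C4(4μF, Q=6μC, V=1.50V), C5(5μF, Q=3μC, V=0.60V)
Op 1: CLOSE 1-3: Q_total=19.00, C_total=8.00, V=2.38; Q1=9.50, Q3=9.50; dissipated=0.562
Op 2: CLOSE 2-5: Q_total=8.00, C_total=8.00, V=1.00; Q2=3.00, Q5=5.00; dissipated=1.067
Final charges: Q1=9.50, Q2=3.00, Q3=9.50, Q4=6.00, Q5=5.00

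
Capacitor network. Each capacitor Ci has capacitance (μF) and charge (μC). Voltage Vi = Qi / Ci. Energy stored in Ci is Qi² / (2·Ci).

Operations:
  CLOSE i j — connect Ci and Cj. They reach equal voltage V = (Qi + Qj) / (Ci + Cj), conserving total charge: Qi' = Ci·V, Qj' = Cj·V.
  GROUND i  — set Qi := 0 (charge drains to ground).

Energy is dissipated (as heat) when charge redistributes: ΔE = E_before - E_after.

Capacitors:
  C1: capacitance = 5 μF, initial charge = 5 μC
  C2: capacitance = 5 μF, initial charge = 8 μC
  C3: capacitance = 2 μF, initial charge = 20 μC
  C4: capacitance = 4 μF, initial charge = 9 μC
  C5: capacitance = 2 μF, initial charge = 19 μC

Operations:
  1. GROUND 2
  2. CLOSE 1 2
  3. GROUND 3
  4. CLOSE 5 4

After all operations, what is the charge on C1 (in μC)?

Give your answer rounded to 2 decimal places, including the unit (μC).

Answer: 2.50 μC

Derivation:
Initial: C1(5μF, Q=5μC, V=1.00V), C2(5μF, Q=8μC, V=1.60V), C3(2μF, Q=20μC, V=10.00V), C4(4μF, Q=9μC, V=2.25V), C5(2μF, Q=19μC, V=9.50V)
Op 1: GROUND 2: Q2=0; energy lost=6.400
Op 2: CLOSE 1-2: Q_total=5.00, C_total=10.00, V=0.50; Q1=2.50, Q2=2.50; dissipated=1.250
Op 3: GROUND 3: Q3=0; energy lost=100.000
Op 4: CLOSE 5-4: Q_total=28.00, C_total=6.00, V=4.67; Q5=9.33, Q4=18.67; dissipated=35.042
Final charges: Q1=2.50, Q2=2.50, Q3=0.00, Q4=18.67, Q5=9.33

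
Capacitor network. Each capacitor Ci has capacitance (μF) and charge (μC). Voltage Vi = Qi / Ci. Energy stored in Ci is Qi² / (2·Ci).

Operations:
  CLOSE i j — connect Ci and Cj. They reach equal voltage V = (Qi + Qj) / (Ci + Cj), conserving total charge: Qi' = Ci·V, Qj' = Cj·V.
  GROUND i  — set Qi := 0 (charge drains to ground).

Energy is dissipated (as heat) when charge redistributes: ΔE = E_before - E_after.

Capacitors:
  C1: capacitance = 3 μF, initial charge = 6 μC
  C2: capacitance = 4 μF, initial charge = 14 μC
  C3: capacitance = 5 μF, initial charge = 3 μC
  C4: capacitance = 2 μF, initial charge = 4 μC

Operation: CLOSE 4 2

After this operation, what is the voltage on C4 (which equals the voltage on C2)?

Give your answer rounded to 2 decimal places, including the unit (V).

Initial: C1(3μF, Q=6μC, V=2.00V), C2(4μF, Q=14μC, V=3.50V), C3(5μF, Q=3μC, V=0.60V), C4(2μF, Q=4μC, V=2.00V)
Op 1: CLOSE 4-2: Q_total=18.00, C_total=6.00, V=3.00; Q4=6.00, Q2=12.00; dissipated=1.500

Answer: 3.00 V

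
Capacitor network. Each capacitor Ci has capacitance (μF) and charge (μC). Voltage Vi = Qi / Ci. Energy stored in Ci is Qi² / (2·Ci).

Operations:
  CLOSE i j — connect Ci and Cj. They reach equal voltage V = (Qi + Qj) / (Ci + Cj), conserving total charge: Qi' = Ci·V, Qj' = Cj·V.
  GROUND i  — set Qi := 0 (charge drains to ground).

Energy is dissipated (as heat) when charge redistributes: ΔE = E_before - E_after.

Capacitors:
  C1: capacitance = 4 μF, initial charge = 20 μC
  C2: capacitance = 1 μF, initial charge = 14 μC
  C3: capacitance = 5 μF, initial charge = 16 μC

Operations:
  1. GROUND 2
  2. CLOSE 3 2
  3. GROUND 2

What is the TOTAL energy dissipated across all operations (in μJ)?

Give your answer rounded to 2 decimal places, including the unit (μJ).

Initial: C1(4μF, Q=20μC, V=5.00V), C2(1μF, Q=14μC, V=14.00V), C3(5μF, Q=16μC, V=3.20V)
Op 1: GROUND 2: Q2=0; energy lost=98.000
Op 2: CLOSE 3-2: Q_total=16.00, C_total=6.00, V=2.67; Q3=13.33, Q2=2.67; dissipated=4.267
Op 3: GROUND 2: Q2=0; energy lost=3.556
Total dissipated: 105.822 μJ

Answer: 105.82 μJ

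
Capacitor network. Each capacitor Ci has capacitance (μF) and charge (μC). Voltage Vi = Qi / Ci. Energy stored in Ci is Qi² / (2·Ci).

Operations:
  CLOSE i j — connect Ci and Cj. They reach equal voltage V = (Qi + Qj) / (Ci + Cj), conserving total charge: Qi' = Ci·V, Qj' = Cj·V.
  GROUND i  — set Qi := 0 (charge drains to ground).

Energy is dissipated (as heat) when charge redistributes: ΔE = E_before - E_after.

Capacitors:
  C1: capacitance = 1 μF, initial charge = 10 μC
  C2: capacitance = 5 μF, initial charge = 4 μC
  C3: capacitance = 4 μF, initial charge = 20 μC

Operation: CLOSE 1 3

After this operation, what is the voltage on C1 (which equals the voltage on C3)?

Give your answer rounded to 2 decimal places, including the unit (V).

Answer: 6.00 V

Derivation:
Initial: C1(1μF, Q=10μC, V=10.00V), C2(5μF, Q=4μC, V=0.80V), C3(4μF, Q=20μC, V=5.00V)
Op 1: CLOSE 1-3: Q_total=30.00, C_total=5.00, V=6.00; Q1=6.00, Q3=24.00; dissipated=10.000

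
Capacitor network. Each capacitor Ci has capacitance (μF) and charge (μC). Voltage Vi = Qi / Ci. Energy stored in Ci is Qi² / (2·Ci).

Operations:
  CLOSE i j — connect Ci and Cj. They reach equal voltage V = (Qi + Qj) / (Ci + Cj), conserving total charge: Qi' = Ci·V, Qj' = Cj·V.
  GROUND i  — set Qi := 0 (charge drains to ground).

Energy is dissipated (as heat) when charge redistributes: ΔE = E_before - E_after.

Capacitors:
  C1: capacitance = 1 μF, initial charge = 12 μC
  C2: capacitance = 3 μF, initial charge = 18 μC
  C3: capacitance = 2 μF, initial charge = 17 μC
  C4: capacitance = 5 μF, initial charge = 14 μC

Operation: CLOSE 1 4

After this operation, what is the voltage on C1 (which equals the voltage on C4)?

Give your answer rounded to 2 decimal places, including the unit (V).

Answer: 4.33 V

Derivation:
Initial: C1(1μF, Q=12μC, V=12.00V), C2(3μF, Q=18μC, V=6.00V), C3(2μF, Q=17μC, V=8.50V), C4(5μF, Q=14μC, V=2.80V)
Op 1: CLOSE 1-4: Q_total=26.00, C_total=6.00, V=4.33; Q1=4.33, Q4=21.67; dissipated=35.267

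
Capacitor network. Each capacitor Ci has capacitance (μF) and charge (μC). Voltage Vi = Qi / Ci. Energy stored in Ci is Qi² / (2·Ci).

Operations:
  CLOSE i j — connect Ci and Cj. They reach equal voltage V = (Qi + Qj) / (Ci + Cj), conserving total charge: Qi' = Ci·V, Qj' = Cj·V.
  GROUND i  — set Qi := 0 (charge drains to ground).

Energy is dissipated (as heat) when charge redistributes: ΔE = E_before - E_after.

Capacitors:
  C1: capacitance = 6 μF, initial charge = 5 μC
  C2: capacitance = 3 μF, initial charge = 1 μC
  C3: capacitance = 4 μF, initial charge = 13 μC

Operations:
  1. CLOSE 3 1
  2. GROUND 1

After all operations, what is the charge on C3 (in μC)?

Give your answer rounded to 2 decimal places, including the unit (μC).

Initial: C1(6μF, Q=5μC, V=0.83V), C2(3μF, Q=1μC, V=0.33V), C3(4μF, Q=13μC, V=3.25V)
Op 1: CLOSE 3-1: Q_total=18.00, C_total=10.00, V=1.80; Q3=7.20, Q1=10.80; dissipated=7.008
Op 2: GROUND 1: Q1=0; energy lost=9.720
Final charges: Q1=0.00, Q2=1.00, Q3=7.20

Answer: 7.20 μC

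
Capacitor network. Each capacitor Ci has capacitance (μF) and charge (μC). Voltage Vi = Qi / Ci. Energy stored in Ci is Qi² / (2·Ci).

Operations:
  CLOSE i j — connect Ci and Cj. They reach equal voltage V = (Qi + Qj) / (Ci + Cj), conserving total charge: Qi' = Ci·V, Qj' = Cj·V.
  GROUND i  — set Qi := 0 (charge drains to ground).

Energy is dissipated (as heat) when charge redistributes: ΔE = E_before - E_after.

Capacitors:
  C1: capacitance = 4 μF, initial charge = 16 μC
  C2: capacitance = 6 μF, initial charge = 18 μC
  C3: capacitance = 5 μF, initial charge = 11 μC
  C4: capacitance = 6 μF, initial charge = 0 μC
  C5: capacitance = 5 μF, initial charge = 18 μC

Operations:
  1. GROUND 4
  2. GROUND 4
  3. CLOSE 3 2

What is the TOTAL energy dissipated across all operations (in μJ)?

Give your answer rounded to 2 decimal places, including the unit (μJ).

Answer: 0.87 μJ

Derivation:
Initial: C1(4μF, Q=16μC, V=4.00V), C2(6μF, Q=18μC, V=3.00V), C3(5μF, Q=11μC, V=2.20V), C4(6μF, Q=0μC, V=0.00V), C5(5μF, Q=18μC, V=3.60V)
Op 1: GROUND 4: Q4=0; energy lost=0.000
Op 2: GROUND 4: Q4=0; energy lost=0.000
Op 3: CLOSE 3-2: Q_total=29.00, C_total=11.00, V=2.64; Q3=13.18, Q2=15.82; dissipated=0.873
Total dissipated: 0.873 μJ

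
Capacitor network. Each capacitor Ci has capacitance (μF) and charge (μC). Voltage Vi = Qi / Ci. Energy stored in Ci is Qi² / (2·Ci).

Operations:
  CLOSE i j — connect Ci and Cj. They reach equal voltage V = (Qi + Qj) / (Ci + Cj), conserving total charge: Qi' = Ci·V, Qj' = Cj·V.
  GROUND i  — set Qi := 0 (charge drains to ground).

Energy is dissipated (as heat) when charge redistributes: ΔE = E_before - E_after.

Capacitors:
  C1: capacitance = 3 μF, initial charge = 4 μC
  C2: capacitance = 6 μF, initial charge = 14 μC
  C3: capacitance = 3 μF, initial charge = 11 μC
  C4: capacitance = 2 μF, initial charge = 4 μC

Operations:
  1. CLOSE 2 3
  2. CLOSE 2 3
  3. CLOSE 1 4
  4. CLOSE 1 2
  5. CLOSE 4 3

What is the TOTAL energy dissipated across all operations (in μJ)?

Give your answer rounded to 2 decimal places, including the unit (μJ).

Answer: 4.26 μJ

Derivation:
Initial: C1(3μF, Q=4μC, V=1.33V), C2(6μF, Q=14μC, V=2.33V), C3(3μF, Q=11μC, V=3.67V), C4(2μF, Q=4μC, V=2.00V)
Op 1: CLOSE 2-3: Q_total=25.00, C_total=9.00, V=2.78; Q2=16.67, Q3=8.33; dissipated=1.778
Op 2: CLOSE 2-3: Q_total=25.00, C_total=9.00, V=2.78; Q2=16.67, Q3=8.33; dissipated=0.000
Op 3: CLOSE 1-4: Q_total=8.00, C_total=5.00, V=1.60; Q1=4.80, Q4=3.20; dissipated=0.267
Op 4: CLOSE 1-2: Q_total=21.47, C_total=9.00, V=2.39; Q1=7.16, Q2=14.31; dissipated=1.387
Op 5: CLOSE 4-3: Q_total=11.53, C_total=5.00, V=2.31; Q4=4.61, Q3=6.92; dissipated=0.832
Total dissipated: 4.264 μJ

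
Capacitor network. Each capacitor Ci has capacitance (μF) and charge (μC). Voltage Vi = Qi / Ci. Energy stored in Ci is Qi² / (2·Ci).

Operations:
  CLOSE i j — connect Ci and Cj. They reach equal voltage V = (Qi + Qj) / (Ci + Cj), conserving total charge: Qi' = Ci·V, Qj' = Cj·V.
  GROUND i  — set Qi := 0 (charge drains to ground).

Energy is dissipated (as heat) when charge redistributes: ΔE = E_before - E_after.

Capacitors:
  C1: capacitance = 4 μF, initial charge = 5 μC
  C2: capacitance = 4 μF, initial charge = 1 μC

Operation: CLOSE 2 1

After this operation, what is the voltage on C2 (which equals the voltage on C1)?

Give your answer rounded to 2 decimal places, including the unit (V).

Initial: C1(4μF, Q=5μC, V=1.25V), C2(4μF, Q=1μC, V=0.25V)
Op 1: CLOSE 2-1: Q_total=6.00, C_total=8.00, V=0.75; Q2=3.00, Q1=3.00; dissipated=1.000

Answer: 0.75 V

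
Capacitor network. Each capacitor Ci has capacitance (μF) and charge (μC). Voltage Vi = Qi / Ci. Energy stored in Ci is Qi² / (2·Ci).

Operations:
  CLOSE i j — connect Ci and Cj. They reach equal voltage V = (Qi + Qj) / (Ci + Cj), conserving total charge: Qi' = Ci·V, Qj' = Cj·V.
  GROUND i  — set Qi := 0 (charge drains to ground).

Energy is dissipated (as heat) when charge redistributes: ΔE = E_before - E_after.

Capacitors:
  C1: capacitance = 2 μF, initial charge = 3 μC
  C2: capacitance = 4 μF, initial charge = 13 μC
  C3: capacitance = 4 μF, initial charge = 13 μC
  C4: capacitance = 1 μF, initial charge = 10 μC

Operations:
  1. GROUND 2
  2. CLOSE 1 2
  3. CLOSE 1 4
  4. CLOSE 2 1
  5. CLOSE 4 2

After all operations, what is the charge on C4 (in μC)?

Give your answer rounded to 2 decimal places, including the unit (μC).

Initial: C1(2μF, Q=3μC, V=1.50V), C2(4μF, Q=13μC, V=3.25V), C3(4μF, Q=13μC, V=3.25V), C4(1μF, Q=10μC, V=10.00V)
Op 1: GROUND 2: Q2=0; energy lost=21.125
Op 2: CLOSE 1-2: Q_total=3.00, C_total=6.00, V=0.50; Q1=1.00, Q2=2.00; dissipated=1.500
Op 3: CLOSE 1-4: Q_total=11.00, C_total=3.00, V=3.67; Q1=7.33, Q4=3.67; dissipated=30.083
Op 4: CLOSE 2-1: Q_total=9.33, C_total=6.00, V=1.56; Q2=6.22, Q1=3.11; dissipated=6.685
Op 5: CLOSE 4-2: Q_total=9.89, C_total=5.00, V=1.98; Q4=1.98, Q2=7.91; dissipated=1.783
Final charges: Q1=3.11, Q2=7.91, Q3=13.00, Q4=1.98

Answer: 1.98 μC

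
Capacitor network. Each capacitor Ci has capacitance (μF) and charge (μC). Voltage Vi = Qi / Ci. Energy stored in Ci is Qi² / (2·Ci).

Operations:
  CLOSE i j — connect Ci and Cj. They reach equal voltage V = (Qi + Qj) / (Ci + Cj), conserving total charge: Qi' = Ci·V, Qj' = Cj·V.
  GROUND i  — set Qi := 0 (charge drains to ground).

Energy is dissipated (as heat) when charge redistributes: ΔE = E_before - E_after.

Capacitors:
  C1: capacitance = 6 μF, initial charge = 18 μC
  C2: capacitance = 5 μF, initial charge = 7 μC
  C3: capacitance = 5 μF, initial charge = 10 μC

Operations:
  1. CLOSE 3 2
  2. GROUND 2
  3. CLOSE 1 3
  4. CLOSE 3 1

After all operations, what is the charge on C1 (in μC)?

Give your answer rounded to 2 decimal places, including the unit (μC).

Answer: 14.45 μC

Derivation:
Initial: C1(6μF, Q=18μC, V=3.00V), C2(5μF, Q=7μC, V=1.40V), C3(5μF, Q=10μC, V=2.00V)
Op 1: CLOSE 3-2: Q_total=17.00, C_total=10.00, V=1.70; Q3=8.50, Q2=8.50; dissipated=0.450
Op 2: GROUND 2: Q2=0; energy lost=7.225
Op 3: CLOSE 1-3: Q_total=26.50, C_total=11.00, V=2.41; Q1=14.45, Q3=12.05; dissipated=2.305
Op 4: CLOSE 3-1: Q_total=26.50, C_total=11.00, V=2.41; Q3=12.05, Q1=14.45; dissipated=0.000
Final charges: Q1=14.45, Q2=0.00, Q3=12.05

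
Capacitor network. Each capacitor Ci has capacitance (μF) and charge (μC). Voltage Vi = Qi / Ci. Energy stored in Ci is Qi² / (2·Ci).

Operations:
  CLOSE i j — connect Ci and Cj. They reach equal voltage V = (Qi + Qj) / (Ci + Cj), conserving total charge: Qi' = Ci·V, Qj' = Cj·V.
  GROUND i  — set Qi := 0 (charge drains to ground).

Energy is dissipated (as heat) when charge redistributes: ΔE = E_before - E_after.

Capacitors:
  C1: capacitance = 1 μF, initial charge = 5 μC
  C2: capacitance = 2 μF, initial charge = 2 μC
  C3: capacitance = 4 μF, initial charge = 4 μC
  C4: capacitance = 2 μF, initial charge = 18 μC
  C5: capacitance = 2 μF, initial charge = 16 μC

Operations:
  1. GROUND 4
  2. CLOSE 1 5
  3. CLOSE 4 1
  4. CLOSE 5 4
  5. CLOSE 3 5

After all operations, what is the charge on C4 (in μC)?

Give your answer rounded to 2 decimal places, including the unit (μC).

Answer: 9.33 μC

Derivation:
Initial: C1(1μF, Q=5μC, V=5.00V), C2(2μF, Q=2μC, V=1.00V), C3(4μF, Q=4μC, V=1.00V), C4(2μF, Q=18μC, V=9.00V), C5(2μF, Q=16μC, V=8.00V)
Op 1: GROUND 4: Q4=0; energy lost=81.000
Op 2: CLOSE 1-5: Q_total=21.00, C_total=3.00, V=7.00; Q1=7.00, Q5=14.00; dissipated=3.000
Op 3: CLOSE 4-1: Q_total=7.00, C_total=3.00, V=2.33; Q4=4.67, Q1=2.33; dissipated=16.333
Op 4: CLOSE 5-4: Q_total=18.67, C_total=4.00, V=4.67; Q5=9.33, Q4=9.33; dissipated=10.889
Op 5: CLOSE 3-5: Q_total=13.33, C_total=6.00, V=2.22; Q3=8.89, Q5=4.44; dissipated=8.963
Final charges: Q1=2.33, Q2=2.00, Q3=8.89, Q4=9.33, Q5=4.44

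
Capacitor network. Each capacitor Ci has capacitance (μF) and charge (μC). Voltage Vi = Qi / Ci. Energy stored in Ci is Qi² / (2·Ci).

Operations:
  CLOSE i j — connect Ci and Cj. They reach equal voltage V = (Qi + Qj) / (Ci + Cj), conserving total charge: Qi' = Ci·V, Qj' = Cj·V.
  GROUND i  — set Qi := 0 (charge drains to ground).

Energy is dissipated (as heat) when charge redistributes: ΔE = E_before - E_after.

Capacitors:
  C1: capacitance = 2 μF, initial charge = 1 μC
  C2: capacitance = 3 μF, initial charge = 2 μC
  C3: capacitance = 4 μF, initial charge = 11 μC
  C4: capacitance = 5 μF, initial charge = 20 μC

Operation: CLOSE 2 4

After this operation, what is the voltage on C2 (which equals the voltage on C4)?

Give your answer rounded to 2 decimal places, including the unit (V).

Answer: 2.75 V

Derivation:
Initial: C1(2μF, Q=1μC, V=0.50V), C2(3μF, Q=2μC, V=0.67V), C3(4μF, Q=11μC, V=2.75V), C4(5μF, Q=20μC, V=4.00V)
Op 1: CLOSE 2-4: Q_total=22.00, C_total=8.00, V=2.75; Q2=8.25, Q4=13.75; dissipated=10.417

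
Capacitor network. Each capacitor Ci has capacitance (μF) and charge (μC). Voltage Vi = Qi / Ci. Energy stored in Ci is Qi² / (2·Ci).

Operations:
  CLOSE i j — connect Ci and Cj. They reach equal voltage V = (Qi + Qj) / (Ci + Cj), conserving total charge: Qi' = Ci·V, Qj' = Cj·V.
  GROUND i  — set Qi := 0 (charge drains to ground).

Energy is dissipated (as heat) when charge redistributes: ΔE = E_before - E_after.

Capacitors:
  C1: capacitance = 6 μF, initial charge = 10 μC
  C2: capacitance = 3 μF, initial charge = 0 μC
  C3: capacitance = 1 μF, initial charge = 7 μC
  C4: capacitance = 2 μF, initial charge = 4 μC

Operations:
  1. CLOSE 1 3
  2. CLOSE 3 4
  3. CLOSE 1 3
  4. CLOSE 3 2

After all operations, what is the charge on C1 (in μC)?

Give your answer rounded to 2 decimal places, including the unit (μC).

Answer: 14.33 μC

Derivation:
Initial: C1(6μF, Q=10μC, V=1.67V), C2(3μF, Q=0μC, V=0.00V), C3(1μF, Q=7μC, V=7.00V), C4(2μF, Q=4μC, V=2.00V)
Op 1: CLOSE 1-3: Q_total=17.00, C_total=7.00, V=2.43; Q1=14.57, Q3=2.43; dissipated=12.190
Op 2: CLOSE 3-4: Q_total=6.43, C_total=3.00, V=2.14; Q3=2.14, Q4=4.29; dissipated=0.061
Op 3: CLOSE 1-3: Q_total=16.71, C_total=7.00, V=2.39; Q1=14.33, Q3=2.39; dissipated=0.035
Op 4: CLOSE 3-2: Q_total=2.39, C_total=4.00, V=0.60; Q3=0.60, Q2=1.79; dissipated=2.138
Final charges: Q1=14.33, Q2=1.79, Q3=0.60, Q4=4.29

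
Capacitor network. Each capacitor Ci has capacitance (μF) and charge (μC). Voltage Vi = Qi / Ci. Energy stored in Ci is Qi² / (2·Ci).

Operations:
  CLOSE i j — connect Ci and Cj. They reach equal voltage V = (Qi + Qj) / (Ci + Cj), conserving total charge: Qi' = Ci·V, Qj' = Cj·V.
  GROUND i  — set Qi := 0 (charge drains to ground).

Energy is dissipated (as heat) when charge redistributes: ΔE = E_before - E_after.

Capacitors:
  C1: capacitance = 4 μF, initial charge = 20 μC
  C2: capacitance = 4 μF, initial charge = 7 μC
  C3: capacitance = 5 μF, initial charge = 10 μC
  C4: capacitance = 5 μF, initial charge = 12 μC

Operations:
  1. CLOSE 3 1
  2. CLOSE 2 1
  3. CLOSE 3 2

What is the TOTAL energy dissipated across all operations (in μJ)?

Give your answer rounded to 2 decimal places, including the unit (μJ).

Initial: C1(4μF, Q=20μC, V=5.00V), C2(4μF, Q=7μC, V=1.75V), C3(5μF, Q=10μC, V=2.00V), C4(5μF, Q=12μC, V=2.40V)
Op 1: CLOSE 3-1: Q_total=30.00, C_total=9.00, V=3.33; Q3=16.67, Q1=13.33; dissipated=10.000
Op 2: CLOSE 2-1: Q_total=20.33, C_total=8.00, V=2.54; Q2=10.17, Q1=10.17; dissipated=2.507
Op 3: CLOSE 3-2: Q_total=26.83, C_total=9.00, V=2.98; Q3=14.91, Q2=11.93; dissipated=0.696
Total dissipated: 13.203 μJ

Answer: 13.20 μJ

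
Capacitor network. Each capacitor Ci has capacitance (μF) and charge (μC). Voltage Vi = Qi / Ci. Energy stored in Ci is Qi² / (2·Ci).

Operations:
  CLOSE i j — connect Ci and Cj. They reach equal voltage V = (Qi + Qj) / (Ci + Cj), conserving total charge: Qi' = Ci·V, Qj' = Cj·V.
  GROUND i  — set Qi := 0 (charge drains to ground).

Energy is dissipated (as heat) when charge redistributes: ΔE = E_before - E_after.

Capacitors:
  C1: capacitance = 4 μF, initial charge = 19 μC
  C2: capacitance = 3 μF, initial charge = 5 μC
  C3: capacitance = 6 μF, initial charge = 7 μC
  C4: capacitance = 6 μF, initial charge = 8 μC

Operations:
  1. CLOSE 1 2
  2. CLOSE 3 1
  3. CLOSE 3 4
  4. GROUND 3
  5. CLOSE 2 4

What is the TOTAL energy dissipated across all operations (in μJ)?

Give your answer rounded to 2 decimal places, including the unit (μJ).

Answer: 26.78 μJ

Derivation:
Initial: C1(4μF, Q=19μC, V=4.75V), C2(3μF, Q=5μC, V=1.67V), C3(6μF, Q=7μC, V=1.17V), C4(6μF, Q=8μC, V=1.33V)
Op 1: CLOSE 1-2: Q_total=24.00, C_total=7.00, V=3.43; Q1=13.71, Q2=10.29; dissipated=8.149
Op 2: CLOSE 3-1: Q_total=20.71, C_total=10.00, V=2.07; Q3=12.43, Q1=8.29; dissipated=6.139
Op 3: CLOSE 3-4: Q_total=20.43, C_total=12.00, V=1.70; Q3=10.21, Q4=10.21; dissipated=0.817
Op 4: GROUND 3: Q3=0; energy lost=8.694
Op 5: CLOSE 2-4: Q_total=20.50, C_total=9.00, V=2.28; Q2=6.83, Q4=13.67; dissipated=2.980
Total dissipated: 26.779 μJ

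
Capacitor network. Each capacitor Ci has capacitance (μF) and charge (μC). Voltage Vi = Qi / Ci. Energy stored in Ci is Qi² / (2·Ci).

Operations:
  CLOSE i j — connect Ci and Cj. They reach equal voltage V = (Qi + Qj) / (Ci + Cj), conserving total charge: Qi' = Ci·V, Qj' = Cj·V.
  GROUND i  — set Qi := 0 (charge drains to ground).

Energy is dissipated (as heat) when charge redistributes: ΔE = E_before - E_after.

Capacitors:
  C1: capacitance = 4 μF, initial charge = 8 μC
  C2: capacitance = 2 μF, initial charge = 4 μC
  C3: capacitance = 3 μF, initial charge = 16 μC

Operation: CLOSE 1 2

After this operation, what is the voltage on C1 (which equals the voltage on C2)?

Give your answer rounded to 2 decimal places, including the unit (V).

Initial: C1(4μF, Q=8μC, V=2.00V), C2(2μF, Q=4μC, V=2.00V), C3(3μF, Q=16μC, V=5.33V)
Op 1: CLOSE 1-2: Q_total=12.00, C_total=6.00, V=2.00; Q1=8.00, Q2=4.00; dissipated=0.000

Answer: 2.00 V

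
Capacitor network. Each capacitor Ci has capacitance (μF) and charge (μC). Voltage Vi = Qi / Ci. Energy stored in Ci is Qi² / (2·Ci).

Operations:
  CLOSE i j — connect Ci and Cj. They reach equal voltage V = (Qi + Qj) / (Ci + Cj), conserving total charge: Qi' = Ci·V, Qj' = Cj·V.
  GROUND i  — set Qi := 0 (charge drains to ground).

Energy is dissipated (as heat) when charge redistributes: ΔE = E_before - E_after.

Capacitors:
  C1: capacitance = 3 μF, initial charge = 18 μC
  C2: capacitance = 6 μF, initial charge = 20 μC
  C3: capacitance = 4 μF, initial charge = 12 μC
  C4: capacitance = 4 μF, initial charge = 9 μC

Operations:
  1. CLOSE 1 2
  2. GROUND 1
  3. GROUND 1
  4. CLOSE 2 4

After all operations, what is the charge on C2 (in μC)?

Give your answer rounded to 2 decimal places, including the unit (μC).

Answer: 20.60 μC

Derivation:
Initial: C1(3μF, Q=18μC, V=6.00V), C2(6μF, Q=20μC, V=3.33V), C3(4μF, Q=12μC, V=3.00V), C4(4μF, Q=9μC, V=2.25V)
Op 1: CLOSE 1-2: Q_total=38.00, C_total=9.00, V=4.22; Q1=12.67, Q2=25.33; dissipated=7.111
Op 2: GROUND 1: Q1=0; energy lost=26.741
Op 3: GROUND 1: Q1=0; energy lost=0.000
Op 4: CLOSE 2-4: Q_total=34.33, C_total=10.00, V=3.43; Q2=20.60, Q4=13.73; dissipated=4.668
Final charges: Q1=0.00, Q2=20.60, Q3=12.00, Q4=13.73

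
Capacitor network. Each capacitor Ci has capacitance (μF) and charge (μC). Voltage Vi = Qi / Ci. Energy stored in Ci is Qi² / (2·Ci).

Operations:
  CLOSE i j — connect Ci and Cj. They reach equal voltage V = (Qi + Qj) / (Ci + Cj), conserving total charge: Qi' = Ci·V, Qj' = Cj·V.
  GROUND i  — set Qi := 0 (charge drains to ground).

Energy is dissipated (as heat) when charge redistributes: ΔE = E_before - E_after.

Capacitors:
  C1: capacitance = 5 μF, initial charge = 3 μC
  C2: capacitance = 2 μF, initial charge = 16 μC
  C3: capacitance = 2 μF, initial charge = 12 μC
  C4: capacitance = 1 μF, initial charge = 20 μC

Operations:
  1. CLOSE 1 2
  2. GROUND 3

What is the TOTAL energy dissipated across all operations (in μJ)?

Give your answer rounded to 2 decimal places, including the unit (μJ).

Initial: C1(5μF, Q=3μC, V=0.60V), C2(2μF, Q=16μC, V=8.00V), C3(2μF, Q=12μC, V=6.00V), C4(1μF, Q=20μC, V=20.00V)
Op 1: CLOSE 1-2: Q_total=19.00, C_total=7.00, V=2.71; Q1=13.57, Q2=5.43; dissipated=39.114
Op 2: GROUND 3: Q3=0; energy lost=36.000
Total dissipated: 75.114 μJ

Answer: 75.11 μJ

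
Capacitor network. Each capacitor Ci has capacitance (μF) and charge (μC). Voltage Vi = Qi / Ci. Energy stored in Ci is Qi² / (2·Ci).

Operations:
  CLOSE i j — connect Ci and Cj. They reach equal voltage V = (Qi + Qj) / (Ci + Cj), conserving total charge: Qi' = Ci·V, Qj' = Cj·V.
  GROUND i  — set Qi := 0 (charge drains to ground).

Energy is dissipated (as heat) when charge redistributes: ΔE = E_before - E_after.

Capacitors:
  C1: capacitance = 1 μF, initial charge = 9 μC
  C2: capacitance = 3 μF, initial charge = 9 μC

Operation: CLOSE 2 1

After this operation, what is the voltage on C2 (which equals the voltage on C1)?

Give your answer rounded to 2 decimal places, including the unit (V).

Initial: C1(1μF, Q=9μC, V=9.00V), C2(3μF, Q=9μC, V=3.00V)
Op 1: CLOSE 2-1: Q_total=18.00, C_total=4.00, V=4.50; Q2=13.50, Q1=4.50; dissipated=13.500

Answer: 4.50 V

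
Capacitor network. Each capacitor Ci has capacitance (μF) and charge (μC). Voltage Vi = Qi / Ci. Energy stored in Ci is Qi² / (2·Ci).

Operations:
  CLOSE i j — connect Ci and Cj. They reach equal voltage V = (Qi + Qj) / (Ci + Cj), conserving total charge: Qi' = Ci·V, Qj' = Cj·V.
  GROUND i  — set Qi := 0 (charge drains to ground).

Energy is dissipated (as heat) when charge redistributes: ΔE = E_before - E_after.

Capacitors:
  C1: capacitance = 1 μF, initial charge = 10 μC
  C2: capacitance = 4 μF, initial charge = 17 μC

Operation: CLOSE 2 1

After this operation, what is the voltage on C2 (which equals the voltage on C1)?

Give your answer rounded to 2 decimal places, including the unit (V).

Answer: 5.40 V

Derivation:
Initial: C1(1μF, Q=10μC, V=10.00V), C2(4μF, Q=17μC, V=4.25V)
Op 1: CLOSE 2-1: Q_total=27.00, C_total=5.00, V=5.40; Q2=21.60, Q1=5.40; dissipated=13.225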